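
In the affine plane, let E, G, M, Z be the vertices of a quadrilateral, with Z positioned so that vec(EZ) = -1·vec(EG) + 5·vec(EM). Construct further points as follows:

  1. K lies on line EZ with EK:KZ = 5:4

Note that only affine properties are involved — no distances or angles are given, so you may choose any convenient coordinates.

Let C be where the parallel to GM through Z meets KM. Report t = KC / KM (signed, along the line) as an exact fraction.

Work in coordinates with E = (0, 0), G = (1, 0), M = (0, 1), Z = (-1, 5).
1. K lies on line EZ with EK:KZ = 5:4 ⇒ K = (-5/9, 25/9)
through Z parallel to GM: direction (-1, 1); meets KM at C = (-15/11, 59/11)
C = K + t·(M−K) with t = -16/11

t = -16/11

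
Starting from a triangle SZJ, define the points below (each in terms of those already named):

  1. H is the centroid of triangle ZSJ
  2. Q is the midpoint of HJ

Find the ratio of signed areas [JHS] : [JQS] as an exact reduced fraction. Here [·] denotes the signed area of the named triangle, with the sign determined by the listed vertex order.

Assign S = (0, 0), Z = (1, 0), J = (0, 1) — the answer is frame-independent, so this choice is without loss of generality.
1. H is the centroid of triangle ZSJ ⇒ H = (1/3, 1/3)
2. Q is the midpoint of HJ ⇒ Q = (1/6, 2/3)
2·[JHS] = -1/3, 2·[JQS] = -1/6
[JHS]:[JQS] = -1/3:-1/6 = 2

[JHS]:[JQS] = 2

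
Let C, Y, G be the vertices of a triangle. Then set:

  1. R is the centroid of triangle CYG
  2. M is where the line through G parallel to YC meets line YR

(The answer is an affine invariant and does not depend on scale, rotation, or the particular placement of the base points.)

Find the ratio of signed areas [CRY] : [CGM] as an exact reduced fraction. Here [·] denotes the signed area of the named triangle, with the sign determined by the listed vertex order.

[CRY]:[CGM] = -1/3

Assign C = (0, 0), Y = (1, 0), G = (0, 1) — the answer is frame-independent, so this choice is without loss of generality.
1. R is the centroid of triangle CYG ⇒ R = (1/3, 1/3)
2. M is where the line through G parallel to YC meets line YR ⇒ M = (-1, 1)
2·[CRY] = -1/3, 2·[CGM] = 1
[CRY]:[CGM] = -1/3:1 = -1/3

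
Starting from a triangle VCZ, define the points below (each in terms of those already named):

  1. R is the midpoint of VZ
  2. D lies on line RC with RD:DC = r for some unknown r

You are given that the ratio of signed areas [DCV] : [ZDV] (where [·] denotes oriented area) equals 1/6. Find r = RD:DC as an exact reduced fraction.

r = 3

Set V = (0, 0), C = (1, 0), Z = (0, 1); any affine frame gives the same invariant.
1. R is the midpoint of VZ ⇒ R = (0, 1/2)
2. With RD:DC = r, write λ = r/(r+1) so D = R + λ·(C−R); D is affine-linear in λ
Every point depending on D is an affine combination of D and λ-independent points, so each such coordinate is linear in λ; the λ² term in each signed area is a multiple of (C−R)×(C−R) = 0, so 2·[DCV] and 2·[ZDV] are each linear in λ. Evaluating at λ=0 and λ=1:
  2·[DCV] = 1/2·λ − 1/2,   2·[ZDV] = −λ
So [DCV]:[ZDV] = (1/2·λ − 1/2) / (−λ). Setting this equal to 1/6:
  1/2·λ − 1/2 = 1/6·(−λ)  ⇒  λ = 3/4
Then r = λ/(1−λ) = (3/4)/(1/4) = 3. Check: with r = 3, D = (3/4, 1/8) and [DCV]:[ZDV] = 1/6 as required.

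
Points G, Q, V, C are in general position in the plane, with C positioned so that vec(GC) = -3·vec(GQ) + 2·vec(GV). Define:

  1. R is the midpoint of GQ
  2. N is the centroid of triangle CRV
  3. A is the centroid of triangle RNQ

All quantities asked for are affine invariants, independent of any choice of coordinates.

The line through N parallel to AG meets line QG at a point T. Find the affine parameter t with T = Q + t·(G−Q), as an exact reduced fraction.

t = 5/2

Set G = (0, 0), Q = (1, 0), V = (0, 1), C = (-3, 2); any affine frame gives the same invariant.
1. R is the midpoint of GQ ⇒ R = (1/2, 0)
2. N is the centroid of triangle CRV ⇒ N = (-5/6, 1)
3. A is the centroid of triangle RNQ ⇒ A = (2/9, 1/3)
through N parallel to AG: direction (-2/9, -1/3); meets QG at T = (-3/2, 0)
T = Q + t·(G−Q) with t = 5/2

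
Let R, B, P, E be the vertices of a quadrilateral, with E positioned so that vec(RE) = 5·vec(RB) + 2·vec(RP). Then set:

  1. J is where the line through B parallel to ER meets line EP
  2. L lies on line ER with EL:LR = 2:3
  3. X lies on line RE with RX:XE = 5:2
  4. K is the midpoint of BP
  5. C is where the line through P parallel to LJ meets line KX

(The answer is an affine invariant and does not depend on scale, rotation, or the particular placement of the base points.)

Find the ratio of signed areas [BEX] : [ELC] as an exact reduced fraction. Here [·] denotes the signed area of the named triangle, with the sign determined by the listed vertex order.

[BEX]:[ELC] = 2/189

Work in coordinates with R = (0, 0), B = (1, 0), P = (0, 1), E = (5, 2).
1. J is where the line through B parallel to ER meets line EP ⇒ J = (7, 12/5)
2. L lies on line ER with EL:LR = 2:3 ⇒ L = (3, 6/5)
3. X lies on line RE with RX:XE = 5:2 ⇒ X = (25/7, 10/7)
4. K is the midpoint of BP ⇒ K = (1/2, 1/2)
5. C is where the line through P parallel to LJ meets line KX ⇒ C = (280, 85)
2·[BEX] = 4/7, 2·[ELC] = 54
[BEX]:[ELC] = 4/7:54 = 2/189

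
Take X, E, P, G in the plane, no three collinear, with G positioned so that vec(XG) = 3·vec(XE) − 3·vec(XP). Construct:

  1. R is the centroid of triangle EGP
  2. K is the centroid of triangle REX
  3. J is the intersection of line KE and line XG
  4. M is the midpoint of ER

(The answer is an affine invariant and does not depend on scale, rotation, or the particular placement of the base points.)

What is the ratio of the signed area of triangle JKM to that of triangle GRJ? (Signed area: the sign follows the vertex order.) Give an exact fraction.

Assign X = (0, 0), E = (1, 0), P = (0, 1), G = (3, -3) — the answer is frame-independent, so this choice is without loss of generality.
1. R is the centroid of triangle EGP ⇒ R = (4/3, -2/3)
2. K is the centroid of triangle REX ⇒ K = (7/9, -2/9)
3. J is the intersection of line KE and line XG ⇒ J = (1/2, -1/2)
4. M is the midpoint of ER ⇒ M = (7/6, -1/3)
2·[JKM] = -5/36, 2·[GRJ] = 5/3
[JKM]:[GRJ] = -5/36:5/3 = -1/12

[JKM]:[GRJ] = -1/12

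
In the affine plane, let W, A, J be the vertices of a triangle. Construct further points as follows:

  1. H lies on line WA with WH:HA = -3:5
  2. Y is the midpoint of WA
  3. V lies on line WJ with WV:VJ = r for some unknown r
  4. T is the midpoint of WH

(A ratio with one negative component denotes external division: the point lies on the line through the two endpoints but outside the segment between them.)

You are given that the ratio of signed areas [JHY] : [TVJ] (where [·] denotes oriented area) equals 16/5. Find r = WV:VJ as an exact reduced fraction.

r = 1/5

Assign W = (0, 0), A = (1, 0), J = (0, 1) — the answer is frame-independent, so this choice is without loss of generality.
1. H lies on line WA with WH:HA = -3:5 ⇒ H = (-3/2, 0)
2. Y is the midpoint of WA ⇒ Y = (1/2, 0)
3. With WV:VJ = r, write λ = r/(r+1) so V = W + λ·(J−W); V is affine-linear in λ
4. T is the midpoint of WH ⇒ T = (-3/4, 0)
Every point depending on V is an affine combination of V and λ-independent points, so each such coordinate is linear in λ; the λ² term in each signed area is a multiple of (J−W)×(J−W) = 0, so 2·[JHY] and 2·[TVJ] are each linear in λ. Evaluating at λ=0 and λ=1:
  2·[JHY] = 2,   2·[TVJ] = -3/4·λ + 3/4
So [JHY]:[TVJ] = (2) / (-3/4·λ + 3/4). Setting this equal to 16/5:
  2 = 16/5·(-3/4·λ + 3/4)  ⇒  λ = 1/6
Then r = λ/(1−λ) = (1/6)/(5/6) = 1/5. Check: with r = 1/5, V = (0, 1/6) and [JHY]:[TVJ] = 16/5 as required.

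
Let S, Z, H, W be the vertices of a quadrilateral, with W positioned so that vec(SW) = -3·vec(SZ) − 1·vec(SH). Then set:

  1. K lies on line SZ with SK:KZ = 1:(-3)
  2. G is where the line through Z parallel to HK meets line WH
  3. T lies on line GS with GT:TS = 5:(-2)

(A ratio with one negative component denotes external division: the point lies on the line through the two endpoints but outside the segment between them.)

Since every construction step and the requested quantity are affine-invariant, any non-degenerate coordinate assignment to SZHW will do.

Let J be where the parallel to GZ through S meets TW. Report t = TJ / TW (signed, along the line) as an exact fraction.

t = -4/11

Set S = (0, 0), Z = (1, 0), H = (0, 1), W = (-3, -1); any affine frame gives the same invariant.
1. K lies on line SZ with SK:KZ = 1:(-3) ⇒ K = (-1/2, 0)
2. G is where the line through Z parallel to HK meets line WH ⇒ G = (9/4, 5/2)
3. T lies on line GS with GT:TS = 5:(-2) ⇒ T = (-3/2, -5/3)
through S parallel to GZ: direction (-5/4, -5/2); meets TW at J = (-21/22, -21/11)
J = T + t·(W−T) with t = -4/11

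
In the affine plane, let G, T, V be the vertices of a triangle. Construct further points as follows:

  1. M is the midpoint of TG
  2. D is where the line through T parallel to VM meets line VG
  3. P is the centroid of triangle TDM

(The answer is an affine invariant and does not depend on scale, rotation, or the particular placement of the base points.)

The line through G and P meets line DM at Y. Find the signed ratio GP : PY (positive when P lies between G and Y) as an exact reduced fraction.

Work in coordinates with G = (0, 0), T = (1, 0), V = (0, 1).
1. M is the midpoint of TG ⇒ M = (1/2, 0)
2. D is where the line through T parallel to VM meets line VG ⇒ D = (0, 2)
3. P is the centroid of triangle TDM ⇒ P = (1/2, 2/3)
line GP meets DM at Y = (3/8, 1/2)
P = G + t·(Y−G) with t = 4/3, so GP:PY = 4/3:-1/3

GP:PY = -4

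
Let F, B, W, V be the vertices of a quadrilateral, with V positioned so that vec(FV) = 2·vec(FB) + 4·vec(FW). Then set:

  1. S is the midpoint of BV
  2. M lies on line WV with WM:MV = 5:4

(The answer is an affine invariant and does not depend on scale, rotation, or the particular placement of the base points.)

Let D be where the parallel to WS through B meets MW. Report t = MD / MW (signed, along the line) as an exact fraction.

Set F = (0, 0), B = (1, 0), W = (0, 1), V = (2, 4); any affine frame gives the same invariant.
1. S is the midpoint of BV ⇒ S = (3/2, 2)
2. M lies on line WV with WM:MV = 5:4 ⇒ M = (10/9, 8/3)
through B parallel to WS: direction (3/2, 1); meets MW at D = (-2, -2)
D = M + t·(W−M) with t = 14/5

t = 14/5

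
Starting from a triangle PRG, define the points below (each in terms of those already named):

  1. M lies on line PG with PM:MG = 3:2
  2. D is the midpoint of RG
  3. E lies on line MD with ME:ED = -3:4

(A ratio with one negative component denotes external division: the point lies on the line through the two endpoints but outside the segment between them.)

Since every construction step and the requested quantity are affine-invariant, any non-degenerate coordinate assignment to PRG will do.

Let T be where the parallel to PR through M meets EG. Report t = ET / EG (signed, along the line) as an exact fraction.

t = -3

Choose coordinates P = (0, 0), R = (1, 0), G = (0, 1).
1. M lies on line PG with PM:MG = 3:2 ⇒ M = (0, 3/5)
2. D is the midpoint of RG ⇒ D = (1/2, 1/2)
3. E lies on line MD with ME:ED = -3:4 ⇒ E = (-3/2, 9/10)
through M parallel to PR: direction (1, 0); meets EG at T = (-6, 3/5)
T = E + t·(G−E) with t = -3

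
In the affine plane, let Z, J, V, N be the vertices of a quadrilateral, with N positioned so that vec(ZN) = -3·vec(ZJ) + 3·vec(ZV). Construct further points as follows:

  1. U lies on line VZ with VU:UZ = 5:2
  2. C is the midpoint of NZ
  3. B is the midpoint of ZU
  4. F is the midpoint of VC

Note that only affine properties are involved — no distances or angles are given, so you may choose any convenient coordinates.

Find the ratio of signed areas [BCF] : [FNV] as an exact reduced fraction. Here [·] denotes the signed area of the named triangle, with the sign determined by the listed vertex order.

Choose coordinates Z = (0, 0), J = (1, 0), V = (0, 1), N = (-3, 3).
1. U lies on line VZ with VU:UZ = 5:2 ⇒ U = (0, 2/7)
2. C is the midpoint of NZ ⇒ C = (-3/2, 3/2)
3. B is the midpoint of ZU ⇒ B = (0, 1/7)
4. F is the midpoint of VC ⇒ F = (-3/4, 5/4)
2·[BCF] = -9/14, 2·[FNV] = -3/4
[BCF]:[FNV] = -9/14:-3/4 = 6/7

[BCF]:[FNV] = 6/7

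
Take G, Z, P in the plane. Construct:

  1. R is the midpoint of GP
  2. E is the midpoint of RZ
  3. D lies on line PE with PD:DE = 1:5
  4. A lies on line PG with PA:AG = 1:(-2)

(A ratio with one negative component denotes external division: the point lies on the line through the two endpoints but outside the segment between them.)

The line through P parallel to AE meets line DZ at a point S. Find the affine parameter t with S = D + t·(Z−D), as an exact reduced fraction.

Choose coordinates G = (0, 0), Z = (1, 0), P = (0, 1).
1. R is the midpoint of GP ⇒ R = (0, 1/2)
2. E is the midpoint of RZ ⇒ E = (1/2, 1/4)
3. D lies on line PE with PD:DE = 1:5 ⇒ D = (1/12, 7/8)
4. A lies on line PG with PA:AG = 1:(-2) ⇒ A = (0, 2)
through P parallel to AE: direction (1/2, -7/4); meets DZ at S = (1/56, 15/16)
S = D + t·(Z−D) with t = -1/14

t = -1/14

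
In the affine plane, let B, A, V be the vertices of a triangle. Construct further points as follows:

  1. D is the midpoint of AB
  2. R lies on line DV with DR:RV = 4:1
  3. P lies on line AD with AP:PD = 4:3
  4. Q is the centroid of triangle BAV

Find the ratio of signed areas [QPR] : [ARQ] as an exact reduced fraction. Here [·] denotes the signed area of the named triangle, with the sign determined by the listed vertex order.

[QPR]:[ARQ] = 3/7

Choose coordinates B = (0, 0), A = (1, 0), V = (0, 1).
1. D is the midpoint of AB ⇒ D = (1/2, 0)
2. R lies on line DV with DR:RV = 4:1 ⇒ R = (1/10, 4/5)
3. P lies on line AD with AP:PD = 4:3 ⇒ P = (5/7, 0)
4. Q is the centroid of triangle BAV ⇒ Q = (1/3, 1/3)
2·[QPR] = 1/10, 2·[ARQ] = 7/30
[QPR]:[ARQ] = 1/10:7/30 = 3/7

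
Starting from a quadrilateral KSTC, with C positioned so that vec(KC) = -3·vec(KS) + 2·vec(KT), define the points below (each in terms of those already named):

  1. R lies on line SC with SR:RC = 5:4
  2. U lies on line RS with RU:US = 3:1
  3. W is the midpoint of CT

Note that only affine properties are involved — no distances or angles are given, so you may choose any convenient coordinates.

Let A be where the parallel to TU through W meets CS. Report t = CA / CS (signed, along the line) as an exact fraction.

t = 31/72

Choose coordinates K = (0, 0), S = (1, 0), T = (0, 1), C = (-3, 2).
1. R lies on line SC with SR:RC = 5:4 ⇒ R = (-11/9, 10/9)
2. U lies on line RS with RU:US = 3:1 ⇒ U = (4/9, 5/18)
3. W is the midpoint of CT ⇒ W = (-3/2, 3/2)
through W parallel to TU: direction (4/9, -13/18); meets CS at A = (-23/18, 41/36)
A = C + t·(S−C) with t = 31/72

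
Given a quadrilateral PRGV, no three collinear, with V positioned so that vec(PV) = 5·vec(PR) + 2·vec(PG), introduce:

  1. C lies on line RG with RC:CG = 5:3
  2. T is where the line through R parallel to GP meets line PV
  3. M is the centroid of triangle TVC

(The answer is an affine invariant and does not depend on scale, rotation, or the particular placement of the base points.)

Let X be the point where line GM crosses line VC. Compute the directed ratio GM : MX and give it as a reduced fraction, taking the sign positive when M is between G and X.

Assign P = (0, 0), R = (1, 0), G = (0, 1), V = (5, 2) — the answer is frame-independent, so this choice is without loss of generality.
1. C lies on line RG with RC:CG = 5:3 ⇒ C = (3/8, 5/8)
2. T is where the line through R parallel to GP meets line PV ⇒ T = (1, 2/5)
3. M is the centroid of triangle TVC ⇒ M = (17/8, 121/120)
line GM meets VC at X = (2295/1384, 1393/1384)
M = G + t·(X−G) with t = 173/135, so GM:MX = 173/135:-38/135

GM:MX = -173/38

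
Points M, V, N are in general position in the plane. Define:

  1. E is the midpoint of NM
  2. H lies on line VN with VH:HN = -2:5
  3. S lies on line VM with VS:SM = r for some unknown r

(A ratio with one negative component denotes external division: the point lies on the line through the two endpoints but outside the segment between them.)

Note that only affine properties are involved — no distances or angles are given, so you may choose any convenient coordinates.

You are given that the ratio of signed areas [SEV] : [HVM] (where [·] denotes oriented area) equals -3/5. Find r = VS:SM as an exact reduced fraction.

r = 4

Work in coordinates with M = (0, 0), V = (1, 0), N = (0, 1).
1. E is the midpoint of NM ⇒ E = (0, 1/2)
2. H lies on line VN with VH:HN = -2:5 ⇒ H = (5/3, -2/3)
3. With VS:SM = r, write λ = r/(r+1) so S = V + λ·(M−V); S is affine-linear in λ
Every point depending on S is an affine combination of S and λ-independent points, so each such coordinate is linear in λ; the λ² term in each signed area is a multiple of (M−V)×(M−V) = 0, so 2·[SEV] and 2·[HVM] are each linear in λ. Evaluating at λ=0 and λ=1:
  2·[SEV] = -1/2·λ,   2·[HVM] = 2/3
So [SEV]:[HVM] = (-1/2·λ) / (2/3). Setting this equal to -3/5:
  -1/2·λ = -3/5·(2/3)  ⇒  λ = 4/5
Then r = λ/(1−λ) = (4/5)/(1/5) = 4. Check: with r = 4, S = (1/5, 0) and [SEV]:[HVM] = -3/5 as required.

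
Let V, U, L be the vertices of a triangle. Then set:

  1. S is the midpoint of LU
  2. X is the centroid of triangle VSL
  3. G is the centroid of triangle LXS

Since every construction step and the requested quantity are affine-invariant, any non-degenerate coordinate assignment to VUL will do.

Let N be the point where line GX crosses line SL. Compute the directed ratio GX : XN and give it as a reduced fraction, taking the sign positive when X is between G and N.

GX:XN = -2/3

Set V = (0, 0), U = (1, 0), L = (0, 1); any affine frame gives the same invariant.
1. S is the midpoint of LU ⇒ S = (1/2, 1/2)
2. X is the centroid of triangle VSL ⇒ X = (1/6, 1/2)
3. G is the centroid of triangle LXS ⇒ G = (2/9, 2/3)
line GX meets SL at N = (1/4, 3/4)
X = G + t·(N−G) with t = -2, so GX:XN = -2:3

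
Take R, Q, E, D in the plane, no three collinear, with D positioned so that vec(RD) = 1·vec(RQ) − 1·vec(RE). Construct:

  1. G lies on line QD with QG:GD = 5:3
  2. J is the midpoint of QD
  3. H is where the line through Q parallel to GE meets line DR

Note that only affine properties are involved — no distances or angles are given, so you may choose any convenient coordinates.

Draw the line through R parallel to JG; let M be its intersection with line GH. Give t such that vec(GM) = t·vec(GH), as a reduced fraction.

Choose coordinates R = (0, 0), Q = (1, 0), E = (0, 1), D = (1, -1).
1. G lies on line QD with QG:GD = 5:3 ⇒ G = (1, -5/8)
2. J is the midpoint of QD ⇒ J = (1, -1/2)
3. H is where the line through Q parallel to GE meets line DR ⇒ H = (13/5, -13/5)
through R parallel to JG: direction (0, -1/8); meets GH at M = (0, 39/64)
M = G + t·(H−G) with t = -5/8

t = -5/8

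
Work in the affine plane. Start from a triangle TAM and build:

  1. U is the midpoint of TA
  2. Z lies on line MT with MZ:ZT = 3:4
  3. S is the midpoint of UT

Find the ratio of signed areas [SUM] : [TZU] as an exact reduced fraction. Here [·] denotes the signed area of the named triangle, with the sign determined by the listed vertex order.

Work in coordinates with T = (0, 0), A = (1, 0), M = (0, 1).
1. U is the midpoint of TA ⇒ U = (1/2, 0)
2. Z lies on line MT with MZ:ZT = 3:4 ⇒ Z = (0, 4/7)
3. S is the midpoint of UT ⇒ S = (1/4, 0)
2·[SUM] = 1/4, 2·[TZU] = -2/7
[SUM]:[TZU] = 1/4:-2/7 = -7/8

[SUM]:[TZU] = -7/8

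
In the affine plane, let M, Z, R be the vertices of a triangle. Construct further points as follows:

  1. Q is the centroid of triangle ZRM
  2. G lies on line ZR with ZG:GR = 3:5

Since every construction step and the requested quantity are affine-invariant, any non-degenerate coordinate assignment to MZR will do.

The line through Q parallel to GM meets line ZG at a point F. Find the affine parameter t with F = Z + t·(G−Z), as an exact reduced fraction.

t = 11/9

Set M = (0, 0), Z = (1, 0), R = (0, 1); any affine frame gives the same invariant.
1. Q is the centroid of triangle ZRM ⇒ Q = (1/3, 1/3)
2. G lies on line ZR with ZG:GR = 3:5 ⇒ G = (5/8, 3/8)
through Q parallel to GM: direction (-5/8, -3/8); meets ZG at F = (13/24, 11/24)
F = Z + t·(G−Z) with t = 11/9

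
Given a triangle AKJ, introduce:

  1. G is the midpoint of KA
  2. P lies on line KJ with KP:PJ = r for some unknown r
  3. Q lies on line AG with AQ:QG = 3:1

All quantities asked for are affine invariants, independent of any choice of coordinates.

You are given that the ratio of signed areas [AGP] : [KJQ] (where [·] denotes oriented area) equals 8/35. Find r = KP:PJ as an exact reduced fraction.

r = 2/5

Set A = (0, 0), K = (1, 0), J = (0, 1); any affine frame gives the same invariant.
1. G is the midpoint of KA ⇒ G = (1/2, 0)
2. With KP:PJ = r, write λ = r/(r+1) so P = K + λ·(J−K); P is affine-linear in λ
3. Q lies on line AG with AQ:QG = 3:1 ⇒ Q = (3/8, 0)
Every point depending on P is an affine combination of P and λ-independent points, so each such coordinate is linear in λ; the λ² term in each signed area is a multiple of (J−K)×(J−K) = 0, so 2·[AGP] and 2·[KJQ] are each linear in λ. Evaluating at λ=0 and λ=1:
  2·[AGP] = 1/2·λ,   2·[KJQ] = 5/8
So [AGP]:[KJQ] = (1/2·λ) / (5/8). Setting this equal to 8/35:
  1/2·λ = 8/35·(5/8)  ⇒  λ = 2/7
Then r = λ/(1−λ) = (2/7)/(5/7) = 2/5. Check: with r = 2/5, P = (5/7, 2/7) and [AGP]:[KJQ] = 8/35 as required.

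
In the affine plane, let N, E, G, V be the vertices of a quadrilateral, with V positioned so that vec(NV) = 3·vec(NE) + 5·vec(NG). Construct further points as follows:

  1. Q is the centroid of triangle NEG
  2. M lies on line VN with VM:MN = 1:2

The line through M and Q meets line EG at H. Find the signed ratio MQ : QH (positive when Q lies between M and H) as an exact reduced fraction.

Set N = (0, 0), E = (1, 0), G = (0, 1), V = (3, 5); any affine frame gives the same invariant.
1. Q is the centroid of triangle NEG ⇒ Q = (1/3, 1/3)
2. M lies on line VN with VM:MN = 1:2 ⇒ M = (2, 10/3)
line MQ meets EG at H = (19/42, 23/42)
Q = M + t·(H−M) with t = 14/13, so MQ:QH = 14/13:-1/13

MQ:QH = -14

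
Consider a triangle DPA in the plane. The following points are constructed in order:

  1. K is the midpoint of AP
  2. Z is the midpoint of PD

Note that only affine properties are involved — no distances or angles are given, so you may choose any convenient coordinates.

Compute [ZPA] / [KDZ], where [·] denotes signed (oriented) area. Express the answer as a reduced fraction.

[ZPA]:[KDZ] = 2

Assign D = (0, 0), P = (1, 0), A = (0, 1) — the answer is frame-independent, so this choice is without loss of generality.
1. K is the midpoint of AP ⇒ K = (1/2, 1/2)
2. Z is the midpoint of PD ⇒ Z = (1/2, 0)
2·[ZPA] = 1/2, 2·[KDZ] = 1/4
[ZPA]:[KDZ] = 1/2:1/4 = 2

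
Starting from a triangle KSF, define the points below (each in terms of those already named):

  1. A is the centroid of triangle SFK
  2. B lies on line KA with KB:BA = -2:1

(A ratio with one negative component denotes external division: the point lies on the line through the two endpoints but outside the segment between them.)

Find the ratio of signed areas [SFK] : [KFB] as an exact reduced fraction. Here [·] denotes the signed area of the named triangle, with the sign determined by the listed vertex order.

[SFK]:[KFB] = -3/2

Work in coordinates with K = (0, 0), S = (1, 0), F = (0, 1).
1. A is the centroid of triangle SFK ⇒ A = (1/3, 1/3)
2. B lies on line KA with KB:BA = -2:1 ⇒ B = (2/3, 2/3)
2·[SFK] = 1, 2·[KFB] = -2/3
[SFK]:[KFB] = 1:-2/3 = -3/2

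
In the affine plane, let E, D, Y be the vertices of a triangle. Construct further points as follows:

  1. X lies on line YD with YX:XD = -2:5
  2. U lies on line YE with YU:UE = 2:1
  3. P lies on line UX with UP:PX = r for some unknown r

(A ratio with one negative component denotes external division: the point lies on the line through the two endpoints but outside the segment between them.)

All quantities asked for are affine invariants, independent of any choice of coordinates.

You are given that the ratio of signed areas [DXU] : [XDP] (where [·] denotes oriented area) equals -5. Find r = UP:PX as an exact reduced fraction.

Set E = (0, 0), D = (1, 0), Y = (0, 1); any affine frame gives the same invariant.
1. X lies on line YD with YX:XD = -2:5 ⇒ X = (-2/3, 5/3)
2. U lies on line YE with YU:UE = 2:1 ⇒ U = (0, 1/3)
3. With UP:PX = r, write λ = r/(r+1) so P = U + λ·(X−U); P is affine-linear in λ
Every point depending on P is an affine combination of P and λ-independent points, so each such coordinate is linear in λ; the λ² term in each signed area is a multiple of (X−U)×(X−U) = 0, so 2·[DXU] and 2·[XDP] are each linear in λ. Evaluating at λ=0 and λ=1:
  2·[DXU] = 10/9,   2·[XDP] = 10/9·λ − 10/9
So [DXU]:[XDP] = (10/9) / (10/9·λ − 10/9). Setting this equal to -5:
  10/9 = -5·(10/9·λ − 10/9)  ⇒  λ = 4/5
Then r = λ/(1−λ) = (4/5)/(1/5) = 4. Check: with r = 4, P = (-8/15, 7/5) and [DXU]:[XDP] = -5 as required.

r = 4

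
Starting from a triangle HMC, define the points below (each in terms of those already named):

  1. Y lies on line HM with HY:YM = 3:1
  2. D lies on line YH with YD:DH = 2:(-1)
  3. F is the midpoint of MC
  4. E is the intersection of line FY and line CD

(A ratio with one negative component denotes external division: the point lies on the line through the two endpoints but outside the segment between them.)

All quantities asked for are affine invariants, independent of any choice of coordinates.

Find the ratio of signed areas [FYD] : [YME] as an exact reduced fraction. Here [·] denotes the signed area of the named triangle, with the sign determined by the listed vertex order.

Set H = (0, 0), M = (1, 0), C = (0, 1); any affine frame gives the same invariant.
1. Y lies on line HM with HY:YM = 3:1 ⇒ Y = (3/4, 0)
2. D lies on line YH with YD:DH = 2:(-1) ⇒ D = (-3/4, 0)
3. F is the midpoint of MC ⇒ F = (1/2, 1/2)
4. E is the intersection of line FY and line CD ⇒ E = (3/20, 6/5)
2·[FYD] = -3/4, 2·[YME] = 3/10
[FYD]:[YME] = -3/4:3/10 = -5/2

[FYD]:[YME] = -5/2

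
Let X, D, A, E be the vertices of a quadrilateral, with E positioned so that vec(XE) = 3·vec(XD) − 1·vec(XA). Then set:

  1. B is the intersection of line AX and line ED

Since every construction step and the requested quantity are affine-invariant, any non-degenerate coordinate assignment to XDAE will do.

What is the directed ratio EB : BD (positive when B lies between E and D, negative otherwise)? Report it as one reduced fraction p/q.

EB:BD = -3

Set X = (0, 0), D = (1, 0), A = (0, 1), E = (3, -1); any affine frame gives the same invariant.
1. B is the intersection of line AX and line ED ⇒ B = (0, 1/2)
B = E + t·(D−E) with t = 3/2, so EB:BD = t:(1−t) = 3/2:-1/2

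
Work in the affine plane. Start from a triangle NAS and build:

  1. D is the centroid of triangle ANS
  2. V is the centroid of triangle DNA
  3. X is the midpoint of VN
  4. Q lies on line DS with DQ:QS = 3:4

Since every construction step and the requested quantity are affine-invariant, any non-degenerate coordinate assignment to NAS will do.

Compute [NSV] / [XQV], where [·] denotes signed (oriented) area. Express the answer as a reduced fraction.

[NSV]:[XQV] = 7/2

Work in coordinates with N = (0, 0), A = (1, 0), S = (0, 1).
1. D is the centroid of triangle ANS ⇒ D = (1/3, 1/3)
2. V is the centroid of triangle DNA ⇒ V = (4/9, 1/9)
3. X is the midpoint of VN ⇒ X = (2/9, 1/18)
4. Q lies on line DS with DQ:QS = 3:4 ⇒ Q = (4/21, 13/21)
2·[NSV] = -4/9, 2·[XQV] = -8/63
[NSV]:[XQV] = -4/9:-8/63 = 7/2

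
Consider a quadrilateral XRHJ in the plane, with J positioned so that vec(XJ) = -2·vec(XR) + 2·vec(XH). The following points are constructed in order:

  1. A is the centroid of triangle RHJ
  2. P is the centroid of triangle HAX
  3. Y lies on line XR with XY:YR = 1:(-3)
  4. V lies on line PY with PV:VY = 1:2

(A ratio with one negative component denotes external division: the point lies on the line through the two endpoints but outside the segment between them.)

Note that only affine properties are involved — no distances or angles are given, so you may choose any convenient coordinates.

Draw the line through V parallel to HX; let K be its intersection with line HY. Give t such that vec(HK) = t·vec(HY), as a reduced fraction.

Set X = (0, 0), R = (1, 0), H = (0, 1), J = (-2, 2); any affine frame gives the same invariant.
1. A is the centroid of triangle RHJ ⇒ A = (-1/3, 1)
2. P is the centroid of triangle HAX ⇒ P = (-1/9, 2/3)
3. Y lies on line XR with XY:YR = 1:(-3) ⇒ Y = (-1/2, 0)
4. V lies on line PY with PV:VY = 1:2 ⇒ V = (-13/54, 4/9)
through V parallel to HX: direction (0, -1); meets HY at K = (-13/54, 14/27)
K = H + t·(Y−H) with t = 13/27

t = 13/27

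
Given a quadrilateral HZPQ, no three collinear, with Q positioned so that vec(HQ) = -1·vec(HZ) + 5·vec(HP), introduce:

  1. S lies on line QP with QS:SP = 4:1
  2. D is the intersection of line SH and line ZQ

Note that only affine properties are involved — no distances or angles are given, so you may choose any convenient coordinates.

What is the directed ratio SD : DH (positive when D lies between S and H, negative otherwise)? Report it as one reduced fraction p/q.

SD:DH = -12/25

Work in coordinates with H = (0, 0), Z = (1, 0), P = (0, 1), Q = (-1, 5).
1. S lies on line QP with QS:SP = 4:1 ⇒ S = (-1/5, 9/5)
2. D is the intersection of line SH and line ZQ ⇒ D = (-5/13, 45/13)
D = S + t·(H−S) with t = -12/13, so SD:DH = t:(1−t) = -12/13:25/13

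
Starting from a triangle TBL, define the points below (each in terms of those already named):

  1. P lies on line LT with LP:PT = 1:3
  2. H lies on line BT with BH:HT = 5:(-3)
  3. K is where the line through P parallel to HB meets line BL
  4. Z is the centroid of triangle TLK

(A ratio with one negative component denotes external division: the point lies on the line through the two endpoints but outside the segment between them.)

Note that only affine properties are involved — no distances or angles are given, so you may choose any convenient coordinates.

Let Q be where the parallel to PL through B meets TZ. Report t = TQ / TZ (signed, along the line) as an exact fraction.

Assign T = (0, 0), B = (1, 0), L = (0, 1) — the answer is frame-independent, so this choice is without loss of generality.
1. P lies on line LT with LP:PT = 1:3 ⇒ P = (0, 3/4)
2. H lies on line BT with BH:HT = 5:(-3) ⇒ H = (-3/2, 0)
3. K is where the line through P parallel to HB meets line BL ⇒ K = (1/4, 3/4)
4. Z is the centroid of triangle TLK ⇒ Z = (1/12, 7/12)
through B parallel to PL: direction (0, 1/4); meets TZ at Q = (1, 7)
Q = T + t·(Z−T) with t = 12

t = 12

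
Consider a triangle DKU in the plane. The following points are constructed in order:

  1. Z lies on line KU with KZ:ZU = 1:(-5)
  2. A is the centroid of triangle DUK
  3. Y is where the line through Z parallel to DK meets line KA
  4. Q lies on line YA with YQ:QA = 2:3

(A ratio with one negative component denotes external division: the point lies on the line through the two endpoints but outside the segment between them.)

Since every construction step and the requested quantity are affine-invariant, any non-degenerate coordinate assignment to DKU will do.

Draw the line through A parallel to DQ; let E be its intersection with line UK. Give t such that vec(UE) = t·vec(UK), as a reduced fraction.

t = 41/61

Choose coordinates D = (0, 0), K = (1, 0), U = (0, 1).
1. Z lies on line KU with KZ:ZU = 1:(-5) ⇒ Z = (5/4, -1/4)
2. A is the centroid of triangle DUK ⇒ A = (1/3, 1/3)
3. Y is where the line through Z parallel to DK meets line KA ⇒ Y = (3/2, -1/4)
4. Q lies on line YA with YQ:QA = 2:3 ⇒ Q = (31/30, -1/60)
through A parallel to DQ: direction (31/30, -1/60); meets UK at E = (41/61, 20/61)
E = U + t·(K−U) with t = 41/61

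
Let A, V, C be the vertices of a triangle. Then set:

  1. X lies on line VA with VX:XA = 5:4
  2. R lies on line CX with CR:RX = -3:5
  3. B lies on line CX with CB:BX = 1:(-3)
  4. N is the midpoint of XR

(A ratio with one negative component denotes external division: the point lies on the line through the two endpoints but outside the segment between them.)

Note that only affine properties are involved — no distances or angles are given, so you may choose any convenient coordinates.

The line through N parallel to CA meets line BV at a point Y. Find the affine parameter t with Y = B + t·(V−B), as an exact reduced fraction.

t = 1/11

Work in coordinates with A = (0, 0), V = (1, 0), C = (0, 1).
1. X lies on line VA with VX:XA = 5:4 ⇒ X = (4/9, 0)
2. R lies on line CX with CR:RX = -3:5 ⇒ R = (-2/3, 5/2)
3. B lies on line CX with CB:BX = 1:(-3) ⇒ B = (-2/9, 3/2)
4. N is the midpoint of XR ⇒ N = (-1/9, 5/4)
through N parallel to CA: direction (0, -1); meets BV at Y = (-1/9, 15/11)
Y = B + t·(V−B) with t = 1/11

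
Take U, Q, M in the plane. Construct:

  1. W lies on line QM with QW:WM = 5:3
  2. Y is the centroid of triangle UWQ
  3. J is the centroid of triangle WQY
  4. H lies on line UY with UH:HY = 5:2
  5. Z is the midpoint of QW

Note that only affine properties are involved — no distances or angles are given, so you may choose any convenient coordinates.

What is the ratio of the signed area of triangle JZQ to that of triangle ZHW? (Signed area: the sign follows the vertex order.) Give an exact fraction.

Set U = (0, 0), Q = (1, 0), M = (0, 1); any affine frame gives the same invariant.
1. W lies on line QM with QW:WM = 5:3 ⇒ W = (3/8, 5/8)
2. Y is the centroid of triangle UWQ ⇒ Y = (11/24, 5/24)
3. J is the centroid of triangle WQY ⇒ J = (11/18, 5/18)
4. H lies on line UY with UH:HY = 5:2 ⇒ H = (55/168, 25/168)
5. Z is the midpoint of QW ⇒ Z = (11/16, 5/16)
2·[JZQ] = -5/144, 2·[ZHW] = -55/336
[JZQ]:[ZHW] = -5/144:-55/336 = 7/33

[JZQ]:[ZHW] = 7/33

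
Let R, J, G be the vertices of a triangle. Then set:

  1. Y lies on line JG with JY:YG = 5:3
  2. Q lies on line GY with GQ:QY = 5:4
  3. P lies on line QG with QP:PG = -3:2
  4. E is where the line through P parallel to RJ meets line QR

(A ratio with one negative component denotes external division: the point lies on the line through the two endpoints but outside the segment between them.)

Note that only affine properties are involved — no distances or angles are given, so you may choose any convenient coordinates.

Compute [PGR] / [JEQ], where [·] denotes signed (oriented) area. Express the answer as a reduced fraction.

[PGR]:[JEQ] = -2/3

Work in coordinates with R = (0, 0), J = (1, 0), G = (0, 1).
1. Y lies on line JG with JY:YG = 5:3 ⇒ Y = (3/8, 5/8)
2. Q lies on line GY with GQ:QY = 5:4 ⇒ Q = (5/24, 19/24)
3. P lies on line QG with QP:PG = -3:2 ⇒ P = (-5/12, 17/12)
4. E is where the line through P parallel to RJ meets line QR ⇒ E = (85/228, 17/12)
2·[PGR] = -5/12, 2·[JEQ] = 5/8
[PGR]:[JEQ] = -5/12:5/8 = -2/3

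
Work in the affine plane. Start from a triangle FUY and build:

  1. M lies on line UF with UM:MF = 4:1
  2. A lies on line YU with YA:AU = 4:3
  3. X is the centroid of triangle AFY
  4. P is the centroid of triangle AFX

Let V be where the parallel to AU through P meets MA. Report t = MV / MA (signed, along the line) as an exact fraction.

t = 4/9

Work in coordinates with F = (0, 0), U = (1, 0), Y = (0, 1).
1. M lies on line UF with UM:MF = 4:1 ⇒ M = (1/5, 0)
2. A lies on line YU with YA:AU = 4:3 ⇒ A = (4/7, 3/7)
3. X is the centroid of triangle AFY ⇒ X = (4/21, 10/21)
4. P is the centroid of triangle AFX ⇒ P = (16/63, 19/63)
through P parallel to AU: direction (3/7, -3/7); meets MA at V = (23/63, 4/21)
V = M + t·(A−M) with t = 4/9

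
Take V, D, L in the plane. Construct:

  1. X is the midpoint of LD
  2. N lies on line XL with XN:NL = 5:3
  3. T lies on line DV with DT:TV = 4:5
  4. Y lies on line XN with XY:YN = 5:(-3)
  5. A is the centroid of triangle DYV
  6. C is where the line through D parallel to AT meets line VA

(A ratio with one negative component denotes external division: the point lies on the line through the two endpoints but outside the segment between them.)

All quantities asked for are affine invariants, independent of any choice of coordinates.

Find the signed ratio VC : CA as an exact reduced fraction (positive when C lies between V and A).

VC:CA = -9/4

Choose coordinates V = (0, 0), D = (1, 0), L = (0, 1).
1. X is the midpoint of LD ⇒ X = (1/2, 1/2)
2. N lies on line XL with XN:NL = 5:3 ⇒ N = (3/16, 13/16)
3. T lies on line DV with DT:TV = 4:5 ⇒ T = (5/9, 0)
4. Y lies on line XN with XY:YN = 5:(-3) ⇒ Y = (-9/32, 41/32)
5. A is the centroid of triangle DYV ⇒ A = (23/96, 41/96)
6. C is where the line through D parallel to AT meets line VA ⇒ C = (69/160, 123/160)
C = V + t·(A−V) with t = 9/5, so VC:CA = t:(1−t) = 9/5:-4/5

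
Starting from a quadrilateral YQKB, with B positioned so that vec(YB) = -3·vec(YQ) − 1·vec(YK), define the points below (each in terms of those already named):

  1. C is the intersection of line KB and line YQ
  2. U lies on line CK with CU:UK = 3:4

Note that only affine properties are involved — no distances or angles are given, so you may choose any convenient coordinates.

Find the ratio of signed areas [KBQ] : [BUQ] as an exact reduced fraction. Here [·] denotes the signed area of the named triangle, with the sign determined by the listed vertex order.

Set Y = (0, 0), Q = (1, 0), K = (0, 1), B = (-3, -1); any affine frame gives the same invariant.
1. C is the intersection of line KB and line YQ ⇒ C = (-3/2, 0)
2. U lies on line CK with CU:UK = 3:4 ⇒ U = (-6/7, 3/7)
2·[KBQ] = 5, 2·[BUQ] = -25/7
[KBQ]:[BUQ] = 5:-25/7 = -7/5

[KBQ]:[BUQ] = -7/5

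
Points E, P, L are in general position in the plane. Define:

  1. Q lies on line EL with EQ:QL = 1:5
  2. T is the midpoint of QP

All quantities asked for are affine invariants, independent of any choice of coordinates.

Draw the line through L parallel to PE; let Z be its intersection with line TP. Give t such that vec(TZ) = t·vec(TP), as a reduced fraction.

Choose coordinates E = (0, 0), P = (1, 0), L = (0, 1).
1. Q lies on line EL with EQ:QL = 1:5 ⇒ Q = (0, 1/6)
2. T is the midpoint of QP ⇒ T = (1/2, 1/12)
through L parallel to PE: direction (-1, 0); meets TP at Z = (-5, 1)
Z = T + t·(P−T) with t = -11

t = -11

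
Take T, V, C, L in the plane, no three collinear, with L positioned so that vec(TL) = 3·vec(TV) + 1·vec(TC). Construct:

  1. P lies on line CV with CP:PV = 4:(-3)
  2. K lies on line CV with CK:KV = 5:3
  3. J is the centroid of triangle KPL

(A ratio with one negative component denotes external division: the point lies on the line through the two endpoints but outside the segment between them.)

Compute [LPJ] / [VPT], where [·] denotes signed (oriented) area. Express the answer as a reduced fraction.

Choose coordinates T = (0, 0), V = (1, 0), C = (0, 1), L = (3, 1).
1. P lies on line CV with CP:PV = 4:(-3) ⇒ P = (4, -3)
2. K lies on line CV with CK:KV = 5:3 ⇒ K = (5/8, 3/8)
3. J is the centroid of triangle KPL ⇒ J = (61/24, -13/24)
2·[LPJ] = -27/8, 2·[VPT] = -3
[LPJ]:[VPT] = -27/8:-3 = 9/8

[LPJ]:[VPT] = 9/8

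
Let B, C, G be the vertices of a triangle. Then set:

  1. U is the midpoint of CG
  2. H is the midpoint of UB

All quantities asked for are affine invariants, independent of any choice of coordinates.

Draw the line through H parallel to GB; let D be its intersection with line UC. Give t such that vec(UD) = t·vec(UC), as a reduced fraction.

Choose coordinates B = (0, 0), C = (1, 0), G = (0, 1).
1. U is the midpoint of CG ⇒ U = (1/2, 1/2)
2. H is the midpoint of UB ⇒ H = (1/4, 1/4)
through H parallel to GB: direction (0, -1); meets UC at D = (1/4, 3/4)
D = U + t·(C−U) with t = -1/2

t = -1/2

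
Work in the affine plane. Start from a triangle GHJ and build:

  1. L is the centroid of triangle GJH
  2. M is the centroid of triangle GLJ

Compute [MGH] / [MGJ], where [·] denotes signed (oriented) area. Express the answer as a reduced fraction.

Work in coordinates with G = (0, 0), H = (1, 0), J = (0, 1).
1. L is the centroid of triangle GJH ⇒ L = (1/3, 1/3)
2. M is the centroid of triangle GLJ ⇒ M = (1/9, 4/9)
2·[MGH] = 4/9, 2·[MGJ] = -1/9
[MGH]:[MGJ] = 4/9:-1/9 = -4

[MGH]:[MGJ] = -4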